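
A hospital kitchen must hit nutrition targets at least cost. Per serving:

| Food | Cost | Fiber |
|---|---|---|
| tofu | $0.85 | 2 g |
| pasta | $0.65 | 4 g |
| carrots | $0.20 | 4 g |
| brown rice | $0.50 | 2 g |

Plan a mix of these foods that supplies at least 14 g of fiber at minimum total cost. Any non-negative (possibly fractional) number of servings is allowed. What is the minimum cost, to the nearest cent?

$0.70

Cost per g of fiber: carrots $0.0500, pasta $0.1625, brown rice $0.2500, tofu $0.4250.
With no serving limits, use only carrots: 14 g / 4 g = 3.5 servings × $0.20 = $0.70.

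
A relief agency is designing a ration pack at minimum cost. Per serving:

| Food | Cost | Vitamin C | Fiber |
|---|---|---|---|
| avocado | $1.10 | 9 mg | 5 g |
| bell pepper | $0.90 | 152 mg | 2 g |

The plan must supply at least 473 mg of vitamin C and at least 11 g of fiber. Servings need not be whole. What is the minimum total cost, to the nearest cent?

$3.82

At the optimum either one food covers both requirements or two foods hit both targets exactly; no other combination can be cheaper.
avocado only: max(473/9, 11/5) = 52.56 servings → $57.81.
bell pepper only: max(473/152, 11/2) = 5.5 servings → $4.95.
avocado + bell pepper with both tight: 0.9784 servings and 3.054 servings → $3.82.
Cheapest feasible corner: $3.82.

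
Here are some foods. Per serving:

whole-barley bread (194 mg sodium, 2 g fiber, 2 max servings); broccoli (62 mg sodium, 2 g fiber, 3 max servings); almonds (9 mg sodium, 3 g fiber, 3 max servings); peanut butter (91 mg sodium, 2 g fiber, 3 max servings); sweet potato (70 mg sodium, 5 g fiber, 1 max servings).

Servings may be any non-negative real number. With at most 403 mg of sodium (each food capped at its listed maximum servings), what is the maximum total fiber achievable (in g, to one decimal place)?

22.6 g

Fiber per mg sodium: almonds 0.3333, sweet potato 0.07143, broccoli 0.03226, peanut butter 0.02198, whole-barley bread 0.01031.
Take 3 servings of almonds: uses 27 mg sodium, +9.0 g fiber (running total 9.0 g).
Take 1 serving of sweet potato: uses 70 mg sodium, +5.0 g fiber (running total 14.0 g).
Take 3 servings of broccoli: uses 186 mg sodium, +6.0 g fiber (running total 20.0 g).
Take 1.319 servings of peanut butter: uses 120 mg sodium, +2.6 g fiber (running total 22.6 g).
Greedy by best ratio exhausts the sodium allowance optimally: 22.6 g.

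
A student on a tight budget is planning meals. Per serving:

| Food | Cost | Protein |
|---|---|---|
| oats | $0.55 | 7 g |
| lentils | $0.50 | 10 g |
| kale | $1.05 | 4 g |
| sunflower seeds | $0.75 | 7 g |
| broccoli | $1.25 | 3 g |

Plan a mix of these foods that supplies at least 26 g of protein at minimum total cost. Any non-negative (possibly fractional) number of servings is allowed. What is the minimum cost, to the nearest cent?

$1.30

Cost per g of protein: lentils $0.0500, oats $0.0786, sunflower seeds $0.1071, kale $0.2625, broccoli $0.4167.
With no serving limits, use only lentils: 26 g / 10 g = 2.6 servings × $0.50 = $1.30.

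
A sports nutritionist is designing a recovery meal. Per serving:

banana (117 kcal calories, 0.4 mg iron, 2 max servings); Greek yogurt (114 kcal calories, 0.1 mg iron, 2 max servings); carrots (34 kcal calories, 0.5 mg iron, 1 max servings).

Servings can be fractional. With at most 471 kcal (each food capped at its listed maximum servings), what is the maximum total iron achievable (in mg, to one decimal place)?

1.5 mg

Iron per kcal: carrots 0.01471, banana 0.003419, Greek yogurt 0.0008772.
Take 1 serving of carrots: uses 34 kcal, +0.5 mg iron (running total 0.5 mg).
Take 2 servings of banana: uses 234 kcal, +0.8 mg iron (running total 1.3 mg).
Take 1.781 servings of Greek yogurt: uses 203 kcal, +0.2 mg iron (running total 1.5 mg).
Greedy by best ratio exhausts the calories allowance optimally: 1.5 mg.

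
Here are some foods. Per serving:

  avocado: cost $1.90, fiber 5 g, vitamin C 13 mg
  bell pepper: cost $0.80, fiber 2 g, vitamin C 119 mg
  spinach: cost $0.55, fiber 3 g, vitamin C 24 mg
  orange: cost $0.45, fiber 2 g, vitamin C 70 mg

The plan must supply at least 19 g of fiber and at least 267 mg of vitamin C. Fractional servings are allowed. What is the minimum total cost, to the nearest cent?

$3.66

Check every corner: each single food scaled to meet both minima, and each pair solved so both constraints bind.
avocado only: max(19/5, 267/13) = 20.54 servings → $39.02.
bell pepper only: max(19/2, 267/119) = 9.5 servings → $7.60.
spinach only: max(19/3, 267/24) = 11.12 servings → $6.12.
orange only: max(19/2, 267/70) = 9.5 servings → $4.28.
avocado + bell pepper with both tight: 3.035 servings and 1.912 servings → $7.30.
avocado + spinach: intersection lies outside the first quadrant.
avocado + orange with both tight: 2.457 servings and 3.358 servings → $6.18.
bell pepper + spinach with both tight: 1.117 servings and 5.589 servings → $3.97.
bell pepper + orange: the both-tight solution has a negative serving — not a feasible corner.
spinach + orange with both tight: 4.914 servings and 2.13 servings → $3.66.
The minimum over all feasible corners is $3.66.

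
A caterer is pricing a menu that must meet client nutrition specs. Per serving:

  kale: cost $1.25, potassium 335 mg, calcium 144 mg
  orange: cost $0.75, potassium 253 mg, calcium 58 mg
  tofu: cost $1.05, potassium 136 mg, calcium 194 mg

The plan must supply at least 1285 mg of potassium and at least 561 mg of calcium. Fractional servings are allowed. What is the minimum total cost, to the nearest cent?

$4.83

At the optimum either one food covers both requirements or two foods hit both targets exactly; no other combination can be cheaper.
kale only: max(1285/335, 561/144) = 3.896 servings → $4.87.
orange only: max(1285/253, 561/58) = 9.672 servings → $7.25.
tofu only: max(1285/136, 561/194) = 9.449 servings → $9.92.
kale + orange with both targets exact would need a negative amount; discard.
kale + tofu with both tight: 3.81 servings and 0.06376 servings → $4.83.
orange + tofu with both tight: 4.199 servings and 1.636 servings → $4.87.
Cheapest feasible corner: $4.83.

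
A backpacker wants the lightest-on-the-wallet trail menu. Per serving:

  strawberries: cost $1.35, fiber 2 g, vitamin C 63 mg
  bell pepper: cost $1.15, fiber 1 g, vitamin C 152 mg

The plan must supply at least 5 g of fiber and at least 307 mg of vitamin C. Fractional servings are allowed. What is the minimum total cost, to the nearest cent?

The cheapest plan sits at a corner of the feasible region — with two constraints it uses at most two foods.
strawberries only: max(5/2, 307/63) = 4.873 servings → $6.58.
bell pepper only: max(5/1, 307/152) = 5 servings → $5.75.
strawberries + bell pepper with both tight: 1.88 servings and 1.241 servings → $3.96.
So the least-cost plan costs $3.96.

$3.96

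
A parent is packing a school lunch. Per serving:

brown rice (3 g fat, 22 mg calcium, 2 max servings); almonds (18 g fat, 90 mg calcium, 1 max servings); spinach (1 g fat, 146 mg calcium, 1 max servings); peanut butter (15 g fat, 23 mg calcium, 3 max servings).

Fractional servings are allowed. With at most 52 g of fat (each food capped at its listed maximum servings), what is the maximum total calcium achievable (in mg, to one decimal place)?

Calcium per g fat: spinach 146, brown rice 7.333, almonds 5, peanut butter 1.533.
Take 1 serving of spinach: uses 1 g fat, +146.0 mg calcium (running total 146.0 mg).
Take 2 servings of brown rice: uses 6 g fat, +44.0 mg calcium (running total 190.0 mg).
Take 1 serving of almonds: uses 18 g fat, +90.0 mg calcium (running total 280.0 mg).
Take 1.8 servings of peanut butter: uses 27 g fat, +41.4 mg calcium (running total 321.4 mg).
Filling greedily by calcium-per-g fat is optimal for one linear limit, giving 321.4 mg.

321.4 mg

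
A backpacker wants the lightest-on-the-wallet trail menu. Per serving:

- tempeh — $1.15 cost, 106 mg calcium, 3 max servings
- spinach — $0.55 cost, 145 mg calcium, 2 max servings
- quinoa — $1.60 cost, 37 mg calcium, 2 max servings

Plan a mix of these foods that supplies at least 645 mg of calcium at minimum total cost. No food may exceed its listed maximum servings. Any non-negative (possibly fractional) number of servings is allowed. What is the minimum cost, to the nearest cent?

$6.15

Cost per mg of calcium: spinach $0.0038, tempeh $0.0108, quinoa $0.0432.
Take 2 servings of spinach: +290.0 mg calcium for $1.10 (total $1.10, still need 355.0 mg).
Take 3 servings of tempeh: +318.0 mg calcium for $3.45 (total $4.55, still need 37.0 mg).
Take 1 serving of quinoa: +37.0 mg calcium for $1.60 (total $6.15, still need 0.0 mg).
Filling from the cheapest source first is optimal under one linear minimum: $6.15.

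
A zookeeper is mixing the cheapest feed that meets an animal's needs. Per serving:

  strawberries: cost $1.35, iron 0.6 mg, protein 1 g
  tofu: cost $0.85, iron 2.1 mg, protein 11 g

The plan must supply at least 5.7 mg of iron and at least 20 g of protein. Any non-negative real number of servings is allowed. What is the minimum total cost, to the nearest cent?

Check every corner: each single food scaled to meet both minima, and each pair solved so both constraints bind.
strawberries only: max(5.7/0.6, 20/1) = 20 servings → $27.00.
tofu only: max(5.7/2.1, 20/11) = 2.714 servings → $2.31.
strawberries + tofu with both tight: 4.6 servings and 1.4 servings → $7.40.
So the least-cost plan costs $2.31.

$2.31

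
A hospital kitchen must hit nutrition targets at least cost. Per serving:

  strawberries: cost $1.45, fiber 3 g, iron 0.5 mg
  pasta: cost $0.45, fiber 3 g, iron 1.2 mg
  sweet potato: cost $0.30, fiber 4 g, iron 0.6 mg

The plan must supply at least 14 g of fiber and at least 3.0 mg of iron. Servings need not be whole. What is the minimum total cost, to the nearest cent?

This is a tiny linear program; its minimum lies at a vertex of the feasible set. List the vertices and price them.
strawberries only: max(14/3, 3.0/0.5) = 6 servings → $8.70.
pasta only: max(14/3, 3.0/1.2) = 4.667 servings → $2.10.
sweet potato only: max(14/4, 3.0/0.6) = 5 servings → $1.50.
strawberries + pasta with both tight: 3.714 servings and 0.9524 servings → $5.81.
strawberries + sweet potato with both targets exact would need a negative amount; discard.
pasta + sweet potato with both tight: 1.2 servings and 2.6 servings → $1.32.
So the least-cost plan costs $1.32.

$1.32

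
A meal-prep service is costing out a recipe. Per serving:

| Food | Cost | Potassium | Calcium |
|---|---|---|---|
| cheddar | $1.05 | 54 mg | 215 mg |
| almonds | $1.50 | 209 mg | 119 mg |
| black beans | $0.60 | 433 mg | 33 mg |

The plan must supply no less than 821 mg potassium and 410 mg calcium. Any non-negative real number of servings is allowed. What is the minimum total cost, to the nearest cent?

cheddar only: max(821/54, 410/215) = 15.2 servings → $15.96.
almonds only: max(821/209, 410/119) = 3.928 servings → $5.89.
black beans only: max(821/433, 410/33) = 12.42 servings → $7.45.
cheddar + almonds with both targets exact would need a negative amount; discard.
cheddar + black beans with both tight: 1.647 servings and 1.691 servings → $2.74.
almonds + black beans with both tight: 3.371 servings and 0.2691 servings → $5.22.
Cheapest feasible corner: $2.74.

$2.74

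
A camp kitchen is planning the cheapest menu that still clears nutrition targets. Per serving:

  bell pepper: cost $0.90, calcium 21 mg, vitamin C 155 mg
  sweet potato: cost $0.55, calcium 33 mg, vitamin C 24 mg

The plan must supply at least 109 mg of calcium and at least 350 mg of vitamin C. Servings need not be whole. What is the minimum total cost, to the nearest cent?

$2.88

Compare the cost at each extreme point of the feasible region.
bell pepper only: max(109/21, 350/155) = 5.19 servings → $4.67.
sweet potato only: max(109/33, 350/24) = 14.58 servings → $8.02.
bell pepper + sweet potato with both tight: 1.938 servings and 2.07 servings → $2.88.
The minimum over all feasible corners is $2.88.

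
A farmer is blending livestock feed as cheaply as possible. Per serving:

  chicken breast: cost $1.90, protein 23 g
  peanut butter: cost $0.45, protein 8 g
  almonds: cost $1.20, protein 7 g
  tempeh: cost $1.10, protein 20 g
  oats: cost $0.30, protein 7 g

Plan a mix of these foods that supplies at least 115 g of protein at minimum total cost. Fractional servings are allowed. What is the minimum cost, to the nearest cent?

Cost per g of protein: oats $0.0429, tempeh $0.0550, peanut butter $0.0563, chicken breast $0.0826, almonds $0.1714.
With no serving limits, use only oats: 115 g / 7 g = 16.43 servings × $0.30 = $4.93.

$4.93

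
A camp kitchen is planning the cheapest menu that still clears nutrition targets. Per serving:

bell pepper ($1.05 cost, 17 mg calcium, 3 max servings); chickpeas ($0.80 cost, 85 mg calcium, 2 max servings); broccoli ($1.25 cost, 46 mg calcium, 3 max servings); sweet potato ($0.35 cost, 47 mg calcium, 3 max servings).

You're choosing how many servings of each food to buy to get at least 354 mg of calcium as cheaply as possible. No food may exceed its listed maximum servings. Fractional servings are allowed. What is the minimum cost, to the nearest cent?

Cost per mg of calcium: sweet potato $0.0074, chickpeas $0.0094, broccoli $0.0272, bell pepper $0.0618.
Take 3 servings of sweet potato: +141.0 mg calcium for $1.05 (total $1.05, still need 213.0 mg).
Take 2 servings of chickpeas: +170.0 mg calcium for $1.60 (total $2.65, still need 43.0 mg).
Take 0.9348 servings of broccoli: +43.0 mg calcium for $1.17 (total $3.82, still need 0.0 mg).
Filling from the cheapest source first is optimal under one linear minimum: $3.82.

$3.82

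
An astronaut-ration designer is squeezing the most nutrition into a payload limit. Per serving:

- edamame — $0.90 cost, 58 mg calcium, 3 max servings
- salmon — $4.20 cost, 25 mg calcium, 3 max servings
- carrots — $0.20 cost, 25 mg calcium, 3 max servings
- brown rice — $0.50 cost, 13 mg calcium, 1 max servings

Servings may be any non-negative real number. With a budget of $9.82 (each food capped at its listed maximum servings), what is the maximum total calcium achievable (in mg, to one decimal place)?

Calcium per dollar: carrots 125, edamame 64.44, brown rice 26, salmon 5.952.
Take 3 servings of carrots: spends $0.60, +75.0 mg calcium (running total 75.0 mg).
Take 3 servings of edamame: spends $2.70, +174.0 mg calcium (running total 249.0 mg).
Take 1 serving of brown rice: spends $0.50, +13.0 mg calcium (running total 262.0 mg).
Take 1.433 servings of salmon: spends $6.02, +35.8 mg calcium (running total 297.8 mg).
Filling greedily by calcium-per-dollar is optimal for one linear limit, giving 297.8 mg.

297.8 mg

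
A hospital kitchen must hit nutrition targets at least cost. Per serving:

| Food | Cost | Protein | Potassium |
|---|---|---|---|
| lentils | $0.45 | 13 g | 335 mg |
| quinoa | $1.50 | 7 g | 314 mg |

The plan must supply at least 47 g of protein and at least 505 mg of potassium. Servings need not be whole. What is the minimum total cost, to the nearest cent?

lentils only: max(47/13, 505/335) = 3.615 servings → $1.63.
quinoa only: max(47/7, 505/314) = 6.714 servings → $10.07.
lentils + quinoa: intersection lies outside the first quadrant.
The minimum over all feasible corners is $1.63.

$1.63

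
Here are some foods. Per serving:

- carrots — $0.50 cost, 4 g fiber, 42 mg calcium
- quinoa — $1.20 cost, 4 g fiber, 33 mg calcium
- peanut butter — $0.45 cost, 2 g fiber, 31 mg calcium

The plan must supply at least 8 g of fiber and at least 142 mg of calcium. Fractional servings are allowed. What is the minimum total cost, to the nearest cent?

With two linear requirements the optimum uses one or two foods; enumerate the corners.
carrots only: max(8/4, 142/42) = 3.381 servings → $1.69.
quinoa only: max(8/4, 142/33) = 4.303 servings → $5.16.
peanut butter only: max(8/2, 142/31) = 4.581 servings → $2.06.
carrots + quinoa: intersection lies outside the first quadrant.
carrots + peanut butter with both targets exact would need a negative amount; discard.
quinoa + peanut butter: the both-tight solution has a negative serving — not a feasible corner.
So the least-cost plan costs $1.69.

$1.69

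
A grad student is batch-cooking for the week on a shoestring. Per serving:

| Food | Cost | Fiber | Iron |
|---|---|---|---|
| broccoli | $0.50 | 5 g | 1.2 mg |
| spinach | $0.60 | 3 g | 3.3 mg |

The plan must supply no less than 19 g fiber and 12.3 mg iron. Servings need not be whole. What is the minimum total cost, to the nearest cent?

The cheapest plan sits at a corner of the feasible region — with two constraints it uses at most two foods.
broccoli only: max(19/5, 12.3/1.2) = 10.25 servings → $5.12.
spinach only: max(19/3, 12.3/3.3) = 6.333 servings → $3.80.
broccoli + spinach with both tight: 2 servings and 3 servings → $2.80.
The minimum over all feasible corners is $2.80.

$2.80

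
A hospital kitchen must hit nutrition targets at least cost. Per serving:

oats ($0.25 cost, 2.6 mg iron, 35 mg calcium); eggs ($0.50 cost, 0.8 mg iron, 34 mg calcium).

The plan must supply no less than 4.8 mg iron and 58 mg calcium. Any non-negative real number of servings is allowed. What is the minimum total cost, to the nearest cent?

$0.46

Check every corner: each single food scaled to meet both minima, and each pair solved so both constraints bind.
oats only: max(4.8/2.6, 58/35) = 1.846 servings → $0.46.
eggs only: max(4.8/0.8, 58/34) = 6 servings → $3.00.
oats + eggs: the both-tight solution has a negative serving — not a feasible corner.
Cheapest feasible corner: $0.46.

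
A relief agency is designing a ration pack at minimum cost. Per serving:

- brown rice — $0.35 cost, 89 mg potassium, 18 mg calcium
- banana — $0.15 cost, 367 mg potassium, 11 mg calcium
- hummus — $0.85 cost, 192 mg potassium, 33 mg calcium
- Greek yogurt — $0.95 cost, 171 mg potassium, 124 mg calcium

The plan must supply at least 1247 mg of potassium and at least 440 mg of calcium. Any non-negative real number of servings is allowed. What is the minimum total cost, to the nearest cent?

Compare the cost at each extreme point of the feasible region.
brown rice only: max(1247/89, 440/18) = 24.44 servings → $8.56.
banana only: max(1247/367, 440/11) = 40 servings → $6.00.
hummus only: max(1247/192, 440/33) = 13.33 servings → $11.33.
Greek yogurt only: max(1247/171, 440/124) = 7.292 servings → $6.93.
brown rice + banana: the both-tight solution has a negative serving — not a feasible corner.
brown rice + hummus: intersection lies outside the first quadrant.
brown rice + Greek yogurt with both tight: 9.976 servings and 2.1 servings → $5.49.
banana + hummus: the both-tight solution has a negative serving — not a feasible corner.
banana + Greek yogurt with both tight: 1.82 servings and 3.387 servings → $3.49.
hummus + Greek yogurt with both tight: 4.37 servings and 2.385 servings → $5.98.
Cheapest feasible corner: $3.49.

$3.49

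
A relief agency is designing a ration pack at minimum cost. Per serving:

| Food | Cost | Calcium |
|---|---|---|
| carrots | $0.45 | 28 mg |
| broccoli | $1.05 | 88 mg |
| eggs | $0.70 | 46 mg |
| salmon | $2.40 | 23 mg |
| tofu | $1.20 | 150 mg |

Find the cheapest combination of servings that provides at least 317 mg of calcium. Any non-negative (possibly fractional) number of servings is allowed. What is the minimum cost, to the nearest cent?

Cost per mg of calcium: tofu $0.0080, broccoli $0.0119, eggs $0.0152, carrots $0.0161, salmon $0.1043.
With no serving limits, use only tofu: 317 mg / 150 mg = 2.113 servings × $1.20 = $2.54.

$2.54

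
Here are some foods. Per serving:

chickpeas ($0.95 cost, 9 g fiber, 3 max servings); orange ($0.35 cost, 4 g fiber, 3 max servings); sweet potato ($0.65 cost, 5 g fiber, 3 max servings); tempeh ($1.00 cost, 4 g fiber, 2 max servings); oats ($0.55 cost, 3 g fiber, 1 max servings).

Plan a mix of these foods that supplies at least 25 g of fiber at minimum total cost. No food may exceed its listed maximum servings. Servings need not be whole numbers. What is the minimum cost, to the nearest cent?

Cost per g of fiber: orange $0.0875, chickpeas $0.1056, sweet potato $0.1300, oats $0.1833, tempeh $0.2500.
Take 3 servings of orange: +12.0 g fiber for $1.05 (total $1.05, still need 13.0 g).
Take 1.444 servings of chickpeas: +13.0 g fiber for $1.37 (total $2.42, still need 0.0 g).
Filling from the cheapest source first is optimal under one linear minimum: $2.42.

$2.42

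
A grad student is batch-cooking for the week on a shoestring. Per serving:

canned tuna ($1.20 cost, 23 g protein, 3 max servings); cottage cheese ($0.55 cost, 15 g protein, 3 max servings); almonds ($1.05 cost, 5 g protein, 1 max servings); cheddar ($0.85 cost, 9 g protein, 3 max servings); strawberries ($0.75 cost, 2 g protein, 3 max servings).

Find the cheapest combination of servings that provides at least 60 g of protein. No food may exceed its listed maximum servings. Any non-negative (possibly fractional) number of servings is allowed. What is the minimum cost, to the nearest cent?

Cost per g of protein: cottage cheese $0.0367, canned tuna $0.0522, cheddar $0.0944, almonds $0.2100, strawberries $0.3750.
Take 3 servings of cottage cheese: +45.0 g protein for $1.65 (total $1.65, still need 15.0 g).
Take 0.6522 servings of canned tuna: +15.0 g protein for $0.78 (total $2.43, still need 0.0 g).
Greedy by cheapest-per-g is optimal for a single linear constraint, so the minimum cost is $2.43.

$2.43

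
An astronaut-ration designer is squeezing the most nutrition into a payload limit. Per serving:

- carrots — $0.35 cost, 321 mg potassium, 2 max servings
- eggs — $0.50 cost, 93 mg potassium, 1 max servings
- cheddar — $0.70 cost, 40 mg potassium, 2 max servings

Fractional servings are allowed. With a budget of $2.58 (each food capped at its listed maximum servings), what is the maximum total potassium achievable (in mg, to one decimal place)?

813.9 mg

Potassium per dollar: carrots 917.1, eggs 186, cheddar 57.14.
Take 2 servings of carrots: spends $0.70, +642.0 mg potassium (running total 642.0 mg).
Take 1 serving of eggs: spends $0.50, +93.0 mg potassium (running total 735.0 mg).
Take 1.971 servings of cheddar: spends $1.38, +78.9 mg potassium (running total 813.9 mg).
Greedy by best ratio exhausts the cost allowance optimally: 813.9 mg.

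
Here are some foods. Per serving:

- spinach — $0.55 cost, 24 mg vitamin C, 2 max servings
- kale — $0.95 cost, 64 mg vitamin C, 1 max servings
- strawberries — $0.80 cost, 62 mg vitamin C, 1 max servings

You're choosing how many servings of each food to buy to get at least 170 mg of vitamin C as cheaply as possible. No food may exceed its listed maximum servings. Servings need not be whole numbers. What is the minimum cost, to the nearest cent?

$2.76

Cost per mg of vitamin C: strawberries $0.0129, kale $0.0148, spinach $0.0229.
Take 1 serving of strawberries: +62.0 mg vitamin C for $0.80 (total $0.80, still need 108.0 mg).
Take 1 serving of kale: +64.0 mg vitamin C for $0.95 (total $1.75, still need 44.0 mg).
Take 1.833 servings of spinach: +44.0 mg vitamin C for $1.01 (total $2.76, still need 0.0 mg).
Greedy by cheapest-per-mg is optimal for a single linear constraint, so the minimum cost is $2.76.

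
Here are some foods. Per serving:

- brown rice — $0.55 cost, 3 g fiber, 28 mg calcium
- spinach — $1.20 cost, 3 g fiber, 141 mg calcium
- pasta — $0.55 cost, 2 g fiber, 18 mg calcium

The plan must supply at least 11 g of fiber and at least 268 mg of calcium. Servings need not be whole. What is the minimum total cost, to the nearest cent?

Check every corner: each single food scaled to meet both minima, and each pair solved so both constraints bind.
brown rice only: max(11/3, 268/28) = 9.571 servings → $5.26.
spinach only: max(11/3, 268/141) = 3.667 servings → $4.40.
pasta only: max(11/2, 268/18) = 14.89 servings → $8.19.
brown rice + spinach with both tight: 2.204 servings and 1.463 servings → $2.97.
brown rice + pasta: the both-tight solution has a negative serving — not a feasible corner.
spinach + pasta with both tight: 1.482 servings and 3.276 servings → $3.58.
So the least-cost plan costs $2.97.

$2.97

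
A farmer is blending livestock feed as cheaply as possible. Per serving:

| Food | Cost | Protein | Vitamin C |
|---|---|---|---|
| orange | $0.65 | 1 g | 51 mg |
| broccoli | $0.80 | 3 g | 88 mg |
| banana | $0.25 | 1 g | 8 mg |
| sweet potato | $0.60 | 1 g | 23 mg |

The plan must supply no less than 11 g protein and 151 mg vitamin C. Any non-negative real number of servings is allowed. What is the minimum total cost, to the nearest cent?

orange only: max(11/1, 151/51) = 11 servings → $7.15.
broccoli only: max(11/3, 151/88) = 3.667 servings → $2.93.
banana only: max(11/1, 151/8) = 18.88 servings → $4.72.
sweet potato only: max(11/1, 151/23) = 11 servings → $6.60.
orange + broccoli with both targets exact would need a negative amount; discard.
orange + banana with both tight: 1.465 servings and 9.535 servings → $3.34.
orange + sweet potato: intersection lies outside the first quadrant.
broccoli + banana with both tight: 0.9844 servings and 8.047 servings → $2.80.
broccoli + sweet potato with both targets exact would need a negative amount; discard.
banana + sweet potato with both tight: 6.8 servings and 4.2 servings → $4.22.
So the least-cost plan costs $2.80.

$2.80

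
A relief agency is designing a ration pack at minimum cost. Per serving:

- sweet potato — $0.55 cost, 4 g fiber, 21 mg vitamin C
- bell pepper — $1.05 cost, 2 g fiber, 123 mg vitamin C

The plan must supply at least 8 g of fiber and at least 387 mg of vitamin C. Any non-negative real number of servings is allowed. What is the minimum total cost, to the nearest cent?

Two binding constraints pin down two serving amounts, so the optimal mix uses at most two foods. The candidates are each food alone (scaled to the tighter of fiber/vitamin C) and each pair with both constraints tight.
sweet potato only: max(8/4, 387/21) = 18.43 servings → $10.14.
bell pepper only: max(8/2, 387/123) = 4 servings → $4.20.
sweet potato + bell pepper with both tight: 0.4667 servings and 3.067 servings → $3.48.
So the least-cost plan costs $3.48.

$3.48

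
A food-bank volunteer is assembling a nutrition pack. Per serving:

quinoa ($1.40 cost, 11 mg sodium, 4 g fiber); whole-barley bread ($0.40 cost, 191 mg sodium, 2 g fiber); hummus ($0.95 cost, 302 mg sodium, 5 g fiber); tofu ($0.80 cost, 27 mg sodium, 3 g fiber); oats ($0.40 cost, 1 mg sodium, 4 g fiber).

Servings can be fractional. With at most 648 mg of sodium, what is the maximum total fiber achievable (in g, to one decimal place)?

Fiber per mg sodium: oats 4, quinoa 0.3636, tofu 0.1111, hummus 0.01656, whole-barley bread 0.01047.
With no serving limits, spend the whole sodium allowance on oats: 648 mg / 1 mg × 4 g = 2592.0 g.

2592.0 g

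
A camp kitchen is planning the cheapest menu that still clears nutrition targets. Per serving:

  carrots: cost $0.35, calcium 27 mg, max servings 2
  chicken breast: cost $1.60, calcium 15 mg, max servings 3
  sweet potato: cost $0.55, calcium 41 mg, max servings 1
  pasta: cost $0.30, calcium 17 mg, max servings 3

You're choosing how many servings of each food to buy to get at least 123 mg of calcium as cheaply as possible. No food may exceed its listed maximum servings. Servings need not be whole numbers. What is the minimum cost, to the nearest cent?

Cost per mg of calcium: carrots $0.0130, sweet potato $0.0134, pasta $0.0176, chicken breast $0.1067.
Take 2 servings of carrots: +54.0 mg calcium for $0.70 (total $0.70, still need 69.0 mg).
Take 1 serving of sweet potato: +41.0 mg calcium for $0.55 (total $1.25, still need 28.0 mg).
Take 1.647 servings of pasta: +28.0 mg calcium for $0.49 (total $1.74, still need 0.0 mg).
Filling from the cheapest source first is optimal under one linear minimum: $1.74.

$1.74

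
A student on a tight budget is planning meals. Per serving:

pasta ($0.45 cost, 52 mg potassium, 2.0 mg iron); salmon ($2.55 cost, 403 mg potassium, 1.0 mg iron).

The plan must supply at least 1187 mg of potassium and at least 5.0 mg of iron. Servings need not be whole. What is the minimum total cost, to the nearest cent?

$7.64

Minimising a linear cost over {potassium ≥ 1187, iron ≥ 5.0, servings ≥ 0} — the optimum is at a vertex, using one or two foods.
pasta only: max(1187/52, 5.0/2.0) = 22.83 servings → $10.27.
salmon only: max(1187/403, 5.0/1.0) = 5 servings → $12.75.
pasta + salmon with both tight: 1.098 servings and 2.804 servings → $7.64.
The minimum over all feasible corners is $7.64.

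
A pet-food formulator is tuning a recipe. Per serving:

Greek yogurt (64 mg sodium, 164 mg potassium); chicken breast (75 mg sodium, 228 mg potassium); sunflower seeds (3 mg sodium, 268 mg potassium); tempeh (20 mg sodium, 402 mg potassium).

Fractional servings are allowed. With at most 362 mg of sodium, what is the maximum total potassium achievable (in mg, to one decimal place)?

Potassium per mg sodium: sunflower seeds 89.33, tempeh 20.1, chicken breast 3.04, Greek yogurt 2.562.
With no serving limits, spend the whole sodium allowance on sunflower seeds: 362 mg / 3 mg × 268 mg = 32338.7 mg.

32338.7 mg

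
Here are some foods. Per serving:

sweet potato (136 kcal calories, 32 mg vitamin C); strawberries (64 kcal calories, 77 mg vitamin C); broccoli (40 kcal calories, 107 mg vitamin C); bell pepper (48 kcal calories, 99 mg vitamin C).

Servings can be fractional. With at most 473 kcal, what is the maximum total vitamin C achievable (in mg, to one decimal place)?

1265.3 mg

Vitamin C per kcal: broccoli 2.675, bell pepper 2.062, strawberries 1.203, sweet potato 0.2353.
With no serving limits, spend the whole calories allowance on broccoli: 473 kcal / 40 kcal × 107 mg = 1265.3 mg.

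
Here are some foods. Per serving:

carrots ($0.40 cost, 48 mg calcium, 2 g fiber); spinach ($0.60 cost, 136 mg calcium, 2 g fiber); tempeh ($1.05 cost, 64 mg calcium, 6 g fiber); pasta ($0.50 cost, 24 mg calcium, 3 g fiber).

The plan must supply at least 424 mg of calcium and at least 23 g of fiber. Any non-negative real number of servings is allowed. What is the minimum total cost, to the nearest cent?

carrots only: max(424/48, 23/2) = 11.5 servings → $4.60.
spinach only: max(424/136, 23/2) = 11.5 servings → $6.90.
tempeh only: max(424/64, 23/6) = 6.625 servings → $6.96.
pasta only: max(424/24, 23/3) = 17.67 servings → $8.83.
carrots + spinach: the both-tight solution has a negative serving — not a feasible corner.
carrots + tempeh with both tight: 6.7 servings and 1.6 servings → $4.36.
carrots + pasta with both tight: 7.5 servings and 2.667 servings → $4.33.
spinach + tempeh with both tight: 1.558 servings and 3.314 servings → $4.41.
spinach + pasta with both tight: 2 servings and 6.333 servings → $4.37.
tempeh + pasta with both targets exact would need a negative amount; discard.
The minimum over all feasible corners is $4.33.

$4.33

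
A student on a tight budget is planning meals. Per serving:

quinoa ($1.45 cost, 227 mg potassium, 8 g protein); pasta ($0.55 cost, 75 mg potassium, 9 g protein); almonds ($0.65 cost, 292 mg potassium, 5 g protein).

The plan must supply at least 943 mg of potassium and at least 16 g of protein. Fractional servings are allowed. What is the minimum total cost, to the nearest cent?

Compare the cost at each extreme point of the feasible region.
quinoa only: max(943/227, 16/8) = 4.154 servings → $6.02.
pasta only: max(943/75, 16/9) = 12.57 servings → $6.92.
almonds only: max(943/292, 16/5) = 3.229 servings → $2.10.
quinoa + pasta: intersection lies outside the first quadrant.
quinoa + almonds: the both-tight solution has a negative serving — not a feasible corner.
pasta + almonds with both targets exact would need a negative amount; discard.
Cheapest feasible corner: $2.10.

$2.10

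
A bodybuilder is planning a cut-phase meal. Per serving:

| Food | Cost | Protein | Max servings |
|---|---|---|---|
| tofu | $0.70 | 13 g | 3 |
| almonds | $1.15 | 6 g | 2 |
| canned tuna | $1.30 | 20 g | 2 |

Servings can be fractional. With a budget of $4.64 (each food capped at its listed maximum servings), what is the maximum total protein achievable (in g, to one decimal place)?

Protein per dollar: tofu 18.57, canned tuna 15.38, almonds 5.217.
Take 3 servings of tofu: spends $2.10, +39.0 g protein (running total 39.0 g).
Take 1.954 servings of canned tuna: spends $2.54, +39.1 g protein (running total 78.1 g).
Filling greedily by protein-per-dollar is optimal for one linear limit, giving 78.1 g.

78.1 g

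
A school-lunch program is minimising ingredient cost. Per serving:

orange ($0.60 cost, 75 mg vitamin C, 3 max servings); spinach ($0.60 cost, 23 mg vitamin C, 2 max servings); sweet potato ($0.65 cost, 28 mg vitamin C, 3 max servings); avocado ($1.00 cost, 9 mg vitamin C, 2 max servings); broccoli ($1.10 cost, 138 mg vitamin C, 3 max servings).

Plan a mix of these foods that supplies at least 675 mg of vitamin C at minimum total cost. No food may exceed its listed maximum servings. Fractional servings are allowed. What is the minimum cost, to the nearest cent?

Cost per mg of vitamin C: broccoli $0.0080, orange $0.0080, sweet potato $0.0232, spinach $0.0261, avocado $0.1111.
Take 3 servings of broccoli: +414.0 mg vitamin C for $3.30 (total $3.30, still need 261.0 mg).
Take 3 servings of orange: +225.0 mg vitamin C for $1.80 (total $5.10, still need 36.0 mg).
Take 1.286 servings of sweet potato: +36.0 mg vitamin C for $0.84 (total $5.94, still need 0.0 mg).
Greedy by cheapest-per-mg is optimal for a single linear constraint, so the minimum cost is $5.94.

$5.94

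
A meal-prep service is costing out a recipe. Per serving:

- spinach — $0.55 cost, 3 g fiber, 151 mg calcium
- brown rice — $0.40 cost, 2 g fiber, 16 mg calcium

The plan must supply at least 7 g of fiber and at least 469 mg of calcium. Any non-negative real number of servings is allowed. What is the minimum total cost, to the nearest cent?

$1.71

spinach only: max(7/3, 469/151) = 3.106 servings → $1.71.
brown rice only: max(7/2, 469/16) = 29.31 servings → $11.72.
spinach + brown rice: the both-tight solution has a negative serving — not a feasible corner.
Cheapest feasible corner: $1.71.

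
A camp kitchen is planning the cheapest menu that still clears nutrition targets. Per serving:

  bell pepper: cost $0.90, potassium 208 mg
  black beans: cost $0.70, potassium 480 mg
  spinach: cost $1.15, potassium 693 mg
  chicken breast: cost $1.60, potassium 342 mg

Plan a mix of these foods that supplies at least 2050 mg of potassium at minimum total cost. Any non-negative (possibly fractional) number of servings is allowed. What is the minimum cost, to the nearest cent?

Cost per mg of potassium: black beans $0.0015, spinach $0.0017, bell pepper $0.0043, chicken breast $0.0047.
With no serving limits, use only black beans: 2050 mg / 480 mg = 4.271 servings × $0.70 = $2.99.

$2.99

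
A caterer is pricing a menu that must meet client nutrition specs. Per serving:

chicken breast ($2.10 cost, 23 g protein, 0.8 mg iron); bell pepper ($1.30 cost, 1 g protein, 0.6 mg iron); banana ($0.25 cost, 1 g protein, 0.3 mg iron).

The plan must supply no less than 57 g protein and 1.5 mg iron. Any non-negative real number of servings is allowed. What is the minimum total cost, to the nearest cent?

The cheapest plan sits at a corner of the feasible region — with two constraints it uses at most two foods.
chicken breast only: max(57/23, 1.5/0.8) = 2.478 servings → $5.20.
bell pepper only: max(57/1, 1.5/0.6) = 57 servings → $74.10.
banana only: max(57/1, 1.5/0.3) = 57 servings → $14.25.
chicken breast + bell pepper with both targets exact would need a negative amount; discard.
chicken breast + banana: the both-tight solution has a negative serving — not a feasible corner.
bell pepper + banana: the both-tight solution has a negative serving — not a feasible corner.
The minimum over all feasible corners is $5.20.

$5.20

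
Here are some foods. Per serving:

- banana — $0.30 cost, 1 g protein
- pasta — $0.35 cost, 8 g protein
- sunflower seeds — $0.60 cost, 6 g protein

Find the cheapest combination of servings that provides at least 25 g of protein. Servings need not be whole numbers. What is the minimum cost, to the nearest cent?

Cost per g of protein: pasta $0.0437, sunflower seeds $0.1000, banana $0.3000.
With no serving limits, use only pasta: 25 g / 8 g = 3.125 servings × $0.35 = $1.09.

$1.09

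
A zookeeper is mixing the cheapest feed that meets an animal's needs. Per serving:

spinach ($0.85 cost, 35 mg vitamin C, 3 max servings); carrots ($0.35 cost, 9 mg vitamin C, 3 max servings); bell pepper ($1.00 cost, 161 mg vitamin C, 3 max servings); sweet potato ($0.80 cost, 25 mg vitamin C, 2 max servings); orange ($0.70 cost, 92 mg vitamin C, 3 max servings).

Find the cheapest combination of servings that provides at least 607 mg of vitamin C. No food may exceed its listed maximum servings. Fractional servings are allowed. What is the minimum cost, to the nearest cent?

Cost per mg of vitamin C: bell pepper $0.0062, orange $0.0076, spinach $0.0243, sweet potato $0.0320, carrots $0.0389.
Take 3 servings of bell pepper: +483.0 mg vitamin C for $3.00 (total $3.00, still need 124.0 mg).
Take 1.348 servings of orange: +124.0 mg vitamin C for $0.94 (total $3.94, still need 0.0 mg).
Filling from the cheapest source first is optimal under one linear minimum: $3.94.

$3.94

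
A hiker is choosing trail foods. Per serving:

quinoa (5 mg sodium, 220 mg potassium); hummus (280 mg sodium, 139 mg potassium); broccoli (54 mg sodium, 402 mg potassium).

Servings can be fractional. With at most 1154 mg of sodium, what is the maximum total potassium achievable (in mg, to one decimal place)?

50776.0 mg

Potassium per mg sodium: quinoa 44, broccoli 7.444, hummus 0.4964.
With no serving limits, spend the whole sodium allowance on quinoa: 1154 mg / 5 mg × 220 mg = 50776.0 mg.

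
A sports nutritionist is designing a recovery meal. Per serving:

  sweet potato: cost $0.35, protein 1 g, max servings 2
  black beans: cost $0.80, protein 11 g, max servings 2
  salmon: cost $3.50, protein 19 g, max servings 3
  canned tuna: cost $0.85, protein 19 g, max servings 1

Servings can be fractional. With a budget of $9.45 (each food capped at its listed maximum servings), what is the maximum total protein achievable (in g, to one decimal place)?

79.0 g

Protein per dollar: canned tuna 22.35, black beans 13.75, salmon 5.429, sweet potato 2.857.
Take 1 serving of canned tuna: spends $0.85, +19.0 g protein (running total 19.0 g).
Take 2 servings of black beans: spends $1.60, +22.0 g protein (running total 41.0 g).
Take 2 servings of salmon: spends $7.00, +38.0 g protein (running total 79.0 g).
Filling greedily by protein-per-dollar is optimal for one linear limit, giving 79.0 g.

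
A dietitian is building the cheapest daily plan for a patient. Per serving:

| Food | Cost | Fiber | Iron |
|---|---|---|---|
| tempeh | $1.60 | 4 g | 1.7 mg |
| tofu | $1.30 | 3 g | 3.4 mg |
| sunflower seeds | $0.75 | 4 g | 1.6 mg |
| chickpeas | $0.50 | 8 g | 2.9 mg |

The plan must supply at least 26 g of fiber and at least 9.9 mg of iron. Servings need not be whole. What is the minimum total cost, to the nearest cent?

tempeh only: max(26/4, 9.9/1.7) = 6.5 servings → $10.40.
tofu only: max(26/3, 9.9/3.4) = 8.667 servings → $11.27.
sunflower seeds only: max(26/4, 9.9/1.6) = 6.5 servings → $4.88.
chickpeas only: max(26/8, 9.9/2.9) = 3.414 servings → $1.71.
tempeh + tofu with both targets exact would need a negative amount; discard.
tempeh + sunflower seeds: intersection lies outside the first quadrant.
tempeh + chickpeas with both tight: 1.9 servings and 2.3 servings → $4.19.
tofu + sunflower seeds with both targets exact would need a negative amount; discard.
tofu + chickpeas with both tight: 0.2054 servings and 3.173 servings → $1.85.
sunflower seeds + chickpeas with both tight: 3.167 servings and 1.667 servings → $3.21.
The minimum over all feasible corners is $1.71.

$1.71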